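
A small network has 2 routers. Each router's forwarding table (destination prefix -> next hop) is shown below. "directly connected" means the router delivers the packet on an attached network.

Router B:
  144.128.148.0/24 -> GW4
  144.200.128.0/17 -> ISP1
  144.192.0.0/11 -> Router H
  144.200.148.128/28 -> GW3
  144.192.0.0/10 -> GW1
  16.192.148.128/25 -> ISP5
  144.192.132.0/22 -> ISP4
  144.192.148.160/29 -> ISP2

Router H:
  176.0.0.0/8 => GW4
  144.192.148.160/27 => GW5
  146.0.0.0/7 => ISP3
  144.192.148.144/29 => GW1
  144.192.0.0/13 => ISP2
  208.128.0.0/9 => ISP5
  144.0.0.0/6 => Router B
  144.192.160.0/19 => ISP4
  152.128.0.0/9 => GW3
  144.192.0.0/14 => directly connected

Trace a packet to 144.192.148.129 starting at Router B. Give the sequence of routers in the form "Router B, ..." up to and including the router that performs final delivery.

At Router B: longest match for 144.192.148.129 is 144.192.0.0/11 -> Router H
At Router H: longest match for 144.192.148.129 is 144.192.0.0/14 -> directly connected

Router B, Router H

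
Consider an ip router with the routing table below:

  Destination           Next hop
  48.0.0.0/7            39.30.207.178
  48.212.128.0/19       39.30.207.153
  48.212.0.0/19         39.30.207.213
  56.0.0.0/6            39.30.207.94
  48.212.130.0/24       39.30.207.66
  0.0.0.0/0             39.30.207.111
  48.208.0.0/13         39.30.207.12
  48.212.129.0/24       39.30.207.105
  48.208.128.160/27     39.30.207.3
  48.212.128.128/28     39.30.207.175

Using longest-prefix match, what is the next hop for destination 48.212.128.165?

39.30.207.153

Routes whose prefix contains 48.212.128.165:
  0.0.0.0/0 (default, matches everything) -> 39.30.207.111
  48.0.0.0/7 (48.0.0.0 - 49.255.255.255) -> 39.30.207.178
  48.208.0.0/13 (48.208.0.0 - 48.215.255.255) -> 39.30.207.12
  48.212.128.0/19 (48.212.128.0 - 48.212.159.255) -> 39.30.207.153
More-specific entries that do NOT match:
  48.212.128.128/28 (48.212.128.128 - 48.212.128.143) does not contain 48.212.128.165
  48.208.128.160/27 (48.208.128.160 - 48.208.128.191) does not contain 48.212.128.165
  48.212.130.0/24 (48.212.130.0 - 48.212.130.255) does not contain 48.212.128.165
  48.212.129.0/24 (48.212.129.0 - 48.212.129.255) does not contain 48.212.128.165
Longest matching prefix is /19 -> next hop 39.30.207.153.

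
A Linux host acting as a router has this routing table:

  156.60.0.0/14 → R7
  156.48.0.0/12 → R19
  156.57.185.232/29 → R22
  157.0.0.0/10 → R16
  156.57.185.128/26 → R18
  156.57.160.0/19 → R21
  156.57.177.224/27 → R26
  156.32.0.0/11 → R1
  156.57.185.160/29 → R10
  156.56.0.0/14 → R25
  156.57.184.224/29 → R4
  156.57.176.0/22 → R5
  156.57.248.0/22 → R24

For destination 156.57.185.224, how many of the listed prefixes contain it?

Prefixes containing 156.57.185.224:
  156.32.0.0/11 (156.32.0.0 - 156.63.255.255)
  156.48.0.0/12 (156.48.0.0 - 156.63.255.255)
  156.56.0.0/14 (156.56.0.0 - 156.59.255.255)
  156.57.160.0/19 (156.57.160.0 - 156.57.191.255)
Total matching entries: 4.

4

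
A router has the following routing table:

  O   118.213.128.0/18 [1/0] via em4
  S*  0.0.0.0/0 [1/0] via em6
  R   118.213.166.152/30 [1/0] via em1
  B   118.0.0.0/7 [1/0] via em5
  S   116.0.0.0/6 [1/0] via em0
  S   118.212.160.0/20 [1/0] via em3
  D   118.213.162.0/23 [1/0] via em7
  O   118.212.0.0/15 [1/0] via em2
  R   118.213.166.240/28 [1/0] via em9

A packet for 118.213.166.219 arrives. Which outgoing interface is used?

em4

Routes whose prefix contains 118.213.166.219:
  0.0.0.0/0 (default, matches everything) -> em6
  116.0.0.0/6 (116.0.0.0 - 119.255.255.255) -> em0
  118.0.0.0/7 (118.0.0.0 - 119.255.255.255) -> em5
  118.212.0.0/15 (118.212.0.0 - 118.213.255.255) -> em2
  118.213.128.0/18 (118.213.128.0 - 118.213.191.255) -> em4
More-specific entries that do NOT match:
  118.213.166.152/30 (118.213.166.152 - 118.213.166.155) does not contain 118.213.166.219
  118.213.166.240/28 (118.213.166.240 - 118.213.166.255) does not contain 118.213.166.219
  118.213.162.0/23 (118.213.162.0 - 118.213.163.255) does not contain 118.213.166.219
  118.212.160.0/20 (118.212.160.0 - 118.212.175.255) does not contain 118.213.166.219
Longest matching prefix is /18 -> interface em4.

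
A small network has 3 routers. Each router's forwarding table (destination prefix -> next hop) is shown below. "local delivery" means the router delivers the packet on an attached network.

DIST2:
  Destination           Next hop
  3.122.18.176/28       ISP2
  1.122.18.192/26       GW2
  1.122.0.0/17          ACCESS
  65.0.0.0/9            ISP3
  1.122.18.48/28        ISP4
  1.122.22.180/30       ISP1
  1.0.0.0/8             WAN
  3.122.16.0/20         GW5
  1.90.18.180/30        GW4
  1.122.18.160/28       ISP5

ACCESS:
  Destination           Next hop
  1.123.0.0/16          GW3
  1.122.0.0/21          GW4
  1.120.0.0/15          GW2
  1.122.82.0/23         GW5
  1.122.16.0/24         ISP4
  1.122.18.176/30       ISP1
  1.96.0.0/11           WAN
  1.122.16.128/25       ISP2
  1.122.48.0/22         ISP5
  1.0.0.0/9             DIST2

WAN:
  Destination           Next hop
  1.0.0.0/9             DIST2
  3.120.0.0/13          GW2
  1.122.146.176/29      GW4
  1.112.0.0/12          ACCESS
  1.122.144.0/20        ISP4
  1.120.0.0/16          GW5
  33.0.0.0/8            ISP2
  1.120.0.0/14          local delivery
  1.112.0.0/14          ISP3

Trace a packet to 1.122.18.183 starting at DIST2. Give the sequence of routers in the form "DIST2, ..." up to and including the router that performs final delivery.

At DIST2: longest match for 1.122.18.183 is 1.122.0.0/17 -> ACCESS
At ACCESS: longest match for 1.122.18.183 is 1.96.0.0/11 -> WAN
At WAN: longest match for 1.122.18.183 is 1.120.0.0/14 -> local delivery

DIST2, ACCESS, WAN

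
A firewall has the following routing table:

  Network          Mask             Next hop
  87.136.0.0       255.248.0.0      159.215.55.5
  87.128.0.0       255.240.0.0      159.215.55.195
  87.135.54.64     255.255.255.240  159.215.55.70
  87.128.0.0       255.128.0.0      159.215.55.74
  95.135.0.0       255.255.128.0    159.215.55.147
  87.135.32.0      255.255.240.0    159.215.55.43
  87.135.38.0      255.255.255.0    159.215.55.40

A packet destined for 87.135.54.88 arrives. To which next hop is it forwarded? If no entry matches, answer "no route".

159.215.55.195

Routes whose prefix contains 87.135.54.88:
  87.128.0.0/9 (87.128.0.0 - 87.255.255.255) -> 159.215.55.74
  87.128.0.0/12 (87.128.0.0 - 87.143.255.255) -> 159.215.55.195
More-specific entries that do NOT match:
  87.135.54.64/28 (87.135.54.64 - 87.135.54.79) does not contain 87.135.54.88
  87.135.38.0/24 (87.135.38.0 - 87.135.38.255) does not contain 87.135.54.88
  87.135.32.0/20 (87.135.32.0 - 87.135.47.255) does not contain 87.135.54.88
  95.135.0.0/17 (95.135.0.0 - 95.135.127.255) does not contain 87.135.54.88
  87.136.0.0/13 (87.136.0.0 - 87.143.255.255) does not contain 87.135.54.88
Longest matching prefix is /12 -> next hop 159.215.55.195.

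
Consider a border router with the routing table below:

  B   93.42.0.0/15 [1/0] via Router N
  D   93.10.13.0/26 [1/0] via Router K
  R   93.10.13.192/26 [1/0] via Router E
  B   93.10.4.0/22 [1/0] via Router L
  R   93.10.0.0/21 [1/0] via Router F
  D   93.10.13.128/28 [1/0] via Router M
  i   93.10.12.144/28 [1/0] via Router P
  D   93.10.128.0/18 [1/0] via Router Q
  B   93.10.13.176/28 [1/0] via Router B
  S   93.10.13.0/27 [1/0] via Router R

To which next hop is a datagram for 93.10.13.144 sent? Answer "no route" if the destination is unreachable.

no route

No entry's prefix contains 93.10.13.144; there is no default route.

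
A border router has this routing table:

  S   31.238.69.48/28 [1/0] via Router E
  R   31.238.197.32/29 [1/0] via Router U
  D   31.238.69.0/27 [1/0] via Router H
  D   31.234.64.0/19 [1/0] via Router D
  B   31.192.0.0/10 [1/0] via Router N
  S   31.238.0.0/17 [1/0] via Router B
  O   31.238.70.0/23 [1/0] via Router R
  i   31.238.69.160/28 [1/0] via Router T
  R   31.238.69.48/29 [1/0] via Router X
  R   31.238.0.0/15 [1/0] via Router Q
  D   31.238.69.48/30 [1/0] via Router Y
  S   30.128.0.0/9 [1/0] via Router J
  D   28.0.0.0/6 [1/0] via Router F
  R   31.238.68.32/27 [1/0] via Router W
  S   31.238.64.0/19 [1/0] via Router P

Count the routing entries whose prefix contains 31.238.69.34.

5

Prefixes containing 31.238.69.34:
  28.0.0.0/6 (28.0.0.0 - 31.255.255.255)
  31.192.0.0/10 (31.192.0.0 - 31.255.255.255)
  31.238.0.0/15 (31.238.0.0 - 31.239.255.255)
  31.238.0.0/17 (31.238.0.0 - 31.238.127.255)
  31.238.64.0/19 (31.238.64.0 - 31.238.95.255)
Total matching entries: 5.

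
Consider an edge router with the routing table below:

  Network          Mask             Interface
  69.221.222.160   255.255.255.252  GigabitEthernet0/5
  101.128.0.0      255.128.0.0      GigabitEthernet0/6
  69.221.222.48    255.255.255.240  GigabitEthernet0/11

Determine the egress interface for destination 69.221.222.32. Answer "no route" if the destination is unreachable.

No entry's prefix contains 69.221.222.32; there is no default route.

no route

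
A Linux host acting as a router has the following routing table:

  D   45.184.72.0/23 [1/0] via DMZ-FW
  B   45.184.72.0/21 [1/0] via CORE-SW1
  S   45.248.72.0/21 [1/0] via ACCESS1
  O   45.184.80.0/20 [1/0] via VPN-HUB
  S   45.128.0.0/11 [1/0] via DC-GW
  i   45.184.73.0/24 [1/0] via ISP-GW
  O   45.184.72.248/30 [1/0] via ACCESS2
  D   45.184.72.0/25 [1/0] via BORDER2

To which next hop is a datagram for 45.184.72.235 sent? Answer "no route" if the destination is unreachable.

Routes whose prefix contains 45.184.72.235:
  45.184.72.0/21 (45.184.72.0 - 45.184.79.255) -> CORE-SW1
  45.184.72.0/23 (45.184.72.0 - 45.184.73.255) -> DMZ-FW
More-specific entries that do NOT match:
  45.184.72.248/30 (45.184.72.248 - 45.184.72.251) does not contain 45.184.72.235
  45.184.72.0/25 (45.184.72.0 - 45.184.72.127) does not contain 45.184.72.235
  45.184.73.0/24 (45.184.73.0 - 45.184.73.255) does not contain 45.184.72.235
Longest matching prefix is /23 -> next hop DMZ-FW.

DMZ-FW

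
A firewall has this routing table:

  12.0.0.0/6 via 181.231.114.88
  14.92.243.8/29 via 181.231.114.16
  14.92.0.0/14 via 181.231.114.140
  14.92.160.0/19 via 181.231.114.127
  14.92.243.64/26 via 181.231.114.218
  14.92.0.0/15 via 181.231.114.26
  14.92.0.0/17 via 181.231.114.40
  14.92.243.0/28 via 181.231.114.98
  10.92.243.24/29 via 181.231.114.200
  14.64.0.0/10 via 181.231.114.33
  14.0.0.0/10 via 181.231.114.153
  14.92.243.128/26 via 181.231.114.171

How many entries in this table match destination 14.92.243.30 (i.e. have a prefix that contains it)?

Prefixes containing 14.92.243.30:
  12.0.0.0/6 (12.0.0.0 - 15.255.255.255)
  14.64.0.0/10 (14.64.0.0 - 14.127.255.255)
  14.92.0.0/14 (14.92.0.0 - 14.95.255.255)
  14.92.0.0/15 (14.92.0.0 - 14.93.255.255)
Total matching entries: 4.

4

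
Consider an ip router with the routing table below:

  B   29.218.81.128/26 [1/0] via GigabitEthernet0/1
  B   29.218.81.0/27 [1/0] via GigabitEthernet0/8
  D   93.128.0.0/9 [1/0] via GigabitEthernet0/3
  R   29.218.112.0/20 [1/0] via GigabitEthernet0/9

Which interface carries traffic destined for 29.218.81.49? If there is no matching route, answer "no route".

no route

No entry's prefix contains 29.218.81.49; there is no default route.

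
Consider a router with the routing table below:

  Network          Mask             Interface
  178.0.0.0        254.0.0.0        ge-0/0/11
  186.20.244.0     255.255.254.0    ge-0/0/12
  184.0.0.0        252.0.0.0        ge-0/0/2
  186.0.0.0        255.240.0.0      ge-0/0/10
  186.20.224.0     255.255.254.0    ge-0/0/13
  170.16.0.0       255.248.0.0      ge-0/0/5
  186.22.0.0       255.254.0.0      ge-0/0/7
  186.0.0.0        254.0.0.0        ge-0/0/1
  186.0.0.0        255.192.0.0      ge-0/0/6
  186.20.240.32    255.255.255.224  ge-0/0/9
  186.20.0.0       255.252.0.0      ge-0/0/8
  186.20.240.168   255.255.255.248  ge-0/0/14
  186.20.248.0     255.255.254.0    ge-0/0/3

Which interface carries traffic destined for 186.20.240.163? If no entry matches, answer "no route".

ge-0/0/8

Routes whose prefix contains 186.20.240.163:
  184.0.0.0/6 (184.0.0.0 - 187.255.255.255) -> ge-0/0/2
  186.0.0.0/7 (186.0.0.0 - 187.255.255.255) -> ge-0/0/1
  186.0.0.0/10 (186.0.0.0 - 186.63.255.255) -> ge-0/0/6
  186.20.0.0/14 (186.20.0.0 - 186.23.255.255) -> ge-0/0/8
More-specific entries that do NOT match:
  186.20.240.168/29 (186.20.240.168 - 186.20.240.175) does not contain 186.20.240.163
  186.20.240.32/27 (186.20.240.32 - 186.20.240.63) does not contain 186.20.240.163
  186.20.244.0/23 (186.20.244.0 - 186.20.245.255) does not contain 186.20.240.163
  186.20.224.0/23 (186.20.224.0 - 186.20.225.255) does not contain 186.20.240.163
  186.20.248.0/23 (186.20.248.0 - 186.20.249.255) does not contain 186.20.240.163
  186.22.0.0/15 (186.22.0.0 - 186.23.255.255) does not contain 186.20.240.163
Longest matching prefix is /14 -> interface ge-0/0/8.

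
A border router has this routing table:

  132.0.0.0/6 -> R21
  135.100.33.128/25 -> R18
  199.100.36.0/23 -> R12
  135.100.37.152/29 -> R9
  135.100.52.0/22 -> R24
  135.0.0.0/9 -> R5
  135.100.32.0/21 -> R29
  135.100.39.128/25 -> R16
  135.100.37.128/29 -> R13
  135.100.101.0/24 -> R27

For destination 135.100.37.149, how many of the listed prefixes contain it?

Prefixes containing 135.100.37.149:
  132.0.0.0/6 (132.0.0.0 - 135.255.255.255)
  135.0.0.0/9 (135.0.0.0 - 135.127.255.255)
  135.100.32.0/21 (135.100.32.0 - 135.100.39.255)
Total matching entries: 3.

3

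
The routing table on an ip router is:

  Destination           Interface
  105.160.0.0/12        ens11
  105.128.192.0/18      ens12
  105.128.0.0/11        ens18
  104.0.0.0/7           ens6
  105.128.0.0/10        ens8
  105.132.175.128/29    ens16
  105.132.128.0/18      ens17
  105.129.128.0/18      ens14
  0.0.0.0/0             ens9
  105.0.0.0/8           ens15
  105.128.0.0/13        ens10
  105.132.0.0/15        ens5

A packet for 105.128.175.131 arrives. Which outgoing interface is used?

ens10

Routes whose prefix contains 105.128.175.131:
  0.0.0.0/0 (default, matches everything) -> ens9
  104.0.0.0/7 (104.0.0.0 - 105.255.255.255) -> ens6
  105.0.0.0/8 (105.0.0.0 - 105.255.255.255) -> ens15
  105.128.0.0/10 (105.128.0.0 - 105.191.255.255) -> ens8
  105.128.0.0/11 (105.128.0.0 - 105.159.255.255) -> ens18
  105.128.0.0/13 (105.128.0.0 - 105.135.255.255) -> ens10
More-specific entries that do NOT match:
  105.132.175.128/29 (105.132.175.128 - 105.132.175.135) does not contain 105.128.175.131
  105.128.192.0/18 (105.128.192.0 - 105.128.255.255) does not contain 105.128.175.131
  105.132.128.0/18 (105.132.128.0 - 105.132.191.255) does not contain 105.128.175.131
  105.129.128.0/18 (105.129.128.0 - 105.129.191.255) does not contain 105.128.175.131
  105.132.0.0/15 (105.132.0.0 - 105.133.255.255) does not contain 105.128.175.131
Longest matching prefix is /13 -> interface ens10.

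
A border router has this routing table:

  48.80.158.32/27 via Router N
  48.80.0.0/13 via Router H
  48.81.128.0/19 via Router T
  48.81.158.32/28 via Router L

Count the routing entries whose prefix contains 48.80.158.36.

Prefixes containing 48.80.158.36:
  48.80.0.0/13 (48.80.0.0 - 48.87.255.255)
  48.80.158.32/27 (48.80.158.32 - 48.80.158.63)
Total matching entries: 2.

2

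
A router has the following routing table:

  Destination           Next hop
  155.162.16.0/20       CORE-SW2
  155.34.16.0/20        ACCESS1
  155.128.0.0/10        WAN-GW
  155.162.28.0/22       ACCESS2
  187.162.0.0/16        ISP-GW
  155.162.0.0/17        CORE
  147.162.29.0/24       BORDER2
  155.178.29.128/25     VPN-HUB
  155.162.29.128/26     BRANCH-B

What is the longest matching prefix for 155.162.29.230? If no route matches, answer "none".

155.162.28.0/22

Entries matching 155.162.29.230:
  155.128.0.0/10 (155.128.0.0 - 155.191.255.255)
  155.162.0.0/17 (155.162.0.0 - 155.162.127.255)
  155.162.16.0/20 (155.162.16.0 - 155.162.31.255)
  155.162.28.0/22 (155.162.28.0 - 155.162.31.255)
Most specific is 155.162.28.0/22.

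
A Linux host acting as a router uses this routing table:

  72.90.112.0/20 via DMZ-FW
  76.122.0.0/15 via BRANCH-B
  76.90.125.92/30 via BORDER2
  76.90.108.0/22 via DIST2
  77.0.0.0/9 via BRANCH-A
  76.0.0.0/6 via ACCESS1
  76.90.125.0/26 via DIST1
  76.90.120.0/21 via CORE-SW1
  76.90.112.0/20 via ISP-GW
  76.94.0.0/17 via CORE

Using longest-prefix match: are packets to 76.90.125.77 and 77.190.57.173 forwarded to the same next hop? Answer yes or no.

no

76.90.125.77: longest match 76.90.120.0/21 -> CORE-SW1
77.190.57.173: longest match 76.0.0.0/6 -> ACCESS1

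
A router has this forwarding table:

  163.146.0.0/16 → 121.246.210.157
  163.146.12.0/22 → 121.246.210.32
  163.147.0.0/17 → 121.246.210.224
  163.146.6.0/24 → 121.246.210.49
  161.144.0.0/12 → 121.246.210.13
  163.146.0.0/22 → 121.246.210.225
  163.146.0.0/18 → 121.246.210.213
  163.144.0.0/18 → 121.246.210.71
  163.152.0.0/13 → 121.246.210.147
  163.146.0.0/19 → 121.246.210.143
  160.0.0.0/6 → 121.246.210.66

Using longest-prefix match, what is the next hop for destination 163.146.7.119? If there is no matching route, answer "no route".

121.246.210.143

Routes whose prefix contains 163.146.7.119:
  160.0.0.0/6 (160.0.0.0 - 163.255.255.255) -> 121.246.210.66
  163.146.0.0/16 (163.146.0.0 - 163.146.255.255) -> 121.246.210.157
  163.146.0.0/18 (163.146.0.0 - 163.146.63.255) -> 121.246.210.213
  163.146.0.0/19 (163.146.0.0 - 163.146.31.255) -> 121.246.210.143
More-specific entries that do NOT match:
  163.146.6.0/24 (163.146.6.0 - 163.146.6.255) does not contain 163.146.7.119
  163.146.12.0/22 (163.146.12.0 - 163.146.15.255) does not contain 163.146.7.119
  163.146.0.0/22 (163.146.0.0 - 163.146.3.255) does not contain 163.146.7.119
Longest matching prefix is /19 -> next hop 121.246.210.143.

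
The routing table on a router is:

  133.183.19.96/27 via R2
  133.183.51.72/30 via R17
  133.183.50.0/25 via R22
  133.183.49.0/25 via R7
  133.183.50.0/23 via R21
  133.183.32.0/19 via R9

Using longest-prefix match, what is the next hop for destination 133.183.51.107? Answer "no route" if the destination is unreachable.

R21

Routes whose prefix contains 133.183.51.107:
  133.183.32.0/19 (133.183.32.0 - 133.183.63.255) -> R9
  133.183.50.0/23 (133.183.50.0 - 133.183.51.255) -> R21
More-specific entries that do NOT match:
  133.183.51.72/30 (133.183.51.72 - 133.183.51.75) does not contain 133.183.51.107
  133.183.19.96/27 (133.183.19.96 - 133.183.19.127) does not contain 133.183.51.107
  133.183.50.0/25 (133.183.50.0 - 133.183.50.127) does not contain 133.183.51.107
  133.183.49.0/25 (133.183.49.0 - 133.183.49.127) does not contain 133.183.51.107
Longest matching prefix is /23 -> next hop R21.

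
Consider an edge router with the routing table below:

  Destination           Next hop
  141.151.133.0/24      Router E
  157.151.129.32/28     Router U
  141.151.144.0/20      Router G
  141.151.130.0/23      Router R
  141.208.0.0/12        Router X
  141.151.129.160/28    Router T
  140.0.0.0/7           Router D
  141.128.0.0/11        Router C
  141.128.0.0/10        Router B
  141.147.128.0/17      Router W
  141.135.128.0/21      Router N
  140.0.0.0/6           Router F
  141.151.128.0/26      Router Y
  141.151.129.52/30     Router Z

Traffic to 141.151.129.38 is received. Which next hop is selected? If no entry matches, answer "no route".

Router C

Routes whose prefix contains 141.151.129.38:
  140.0.0.0/6 (140.0.0.0 - 143.255.255.255) -> Router F
  140.0.0.0/7 (140.0.0.0 - 141.255.255.255) -> Router D
  141.128.0.0/10 (141.128.0.0 - 141.191.255.255) -> Router B
  141.128.0.0/11 (141.128.0.0 - 141.159.255.255) -> Router C
More-specific entries that do NOT match:
  141.151.129.52/30 (141.151.129.52 - 141.151.129.55) does not contain 141.151.129.38
  157.151.129.32/28 (157.151.129.32 - 157.151.129.47) does not contain 141.151.129.38
  141.151.129.160/28 (141.151.129.160 - 141.151.129.175) does not contain 141.151.129.38
  141.151.128.0/26 (141.151.128.0 - 141.151.128.63) does not contain 141.151.129.38
  141.151.133.0/24 (141.151.133.0 - 141.151.133.255) does not contain 141.151.129.38
  141.151.130.0/23 (141.151.130.0 - 141.151.131.255) does not contain 141.151.129.38
  141.135.128.0/21 (141.135.128.0 - 141.135.135.255) does not contain 141.151.129.38
  141.151.144.0/20 (141.151.144.0 - 141.151.159.255) does not contain 141.151.129.38
  141.147.128.0/17 (141.147.128.0 - 141.147.255.255) does not contain 141.151.129.38
  141.208.0.0/12 (141.208.0.0 - 141.223.255.255) does not contain 141.151.129.38
Longest matching prefix is /11 -> next hop Router C.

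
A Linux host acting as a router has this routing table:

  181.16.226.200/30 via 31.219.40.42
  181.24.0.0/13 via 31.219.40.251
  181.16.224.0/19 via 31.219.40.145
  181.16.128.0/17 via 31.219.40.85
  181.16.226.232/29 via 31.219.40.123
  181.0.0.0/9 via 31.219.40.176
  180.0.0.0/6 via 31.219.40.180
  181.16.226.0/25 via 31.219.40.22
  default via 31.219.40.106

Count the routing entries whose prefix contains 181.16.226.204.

5

Prefixes containing 181.16.226.204:
  0.0.0.0/0 (default, matches everything)
  180.0.0.0/6 (180.0.0.0 - 183.255.255.255)
  181.0.0.0/9 (181.0.0.0 - 181.127.255.255)
  181.16.128.0/17 (181.16.128.0 - 181.16.255.255)
  181.16.224.0/19 (181.16.224.0 - 181.16.255.255)
Total matching entries: 5.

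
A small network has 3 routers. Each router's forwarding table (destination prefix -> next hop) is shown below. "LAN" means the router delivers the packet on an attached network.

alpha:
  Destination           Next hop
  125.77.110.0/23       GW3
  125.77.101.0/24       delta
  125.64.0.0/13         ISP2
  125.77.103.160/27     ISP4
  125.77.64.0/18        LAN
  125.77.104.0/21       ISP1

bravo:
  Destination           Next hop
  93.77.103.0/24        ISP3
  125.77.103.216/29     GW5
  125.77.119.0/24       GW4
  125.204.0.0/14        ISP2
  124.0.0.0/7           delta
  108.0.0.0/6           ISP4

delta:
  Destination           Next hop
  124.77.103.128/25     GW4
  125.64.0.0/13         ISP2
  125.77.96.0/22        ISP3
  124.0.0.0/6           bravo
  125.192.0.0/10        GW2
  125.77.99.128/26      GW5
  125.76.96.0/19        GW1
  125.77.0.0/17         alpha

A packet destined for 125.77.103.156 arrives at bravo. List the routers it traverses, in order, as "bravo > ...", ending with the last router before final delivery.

bravo > delta > alpha

At bravo: longest match for 125.77.103.156 is 124.0.0.0/7 -> delta
At delta: longest match for 125.77.103.156 is 125.77.0.0/17 -> alpha
At alpha: longest match for 125.77.103.156 is 125.77.64.0/18 -> LAN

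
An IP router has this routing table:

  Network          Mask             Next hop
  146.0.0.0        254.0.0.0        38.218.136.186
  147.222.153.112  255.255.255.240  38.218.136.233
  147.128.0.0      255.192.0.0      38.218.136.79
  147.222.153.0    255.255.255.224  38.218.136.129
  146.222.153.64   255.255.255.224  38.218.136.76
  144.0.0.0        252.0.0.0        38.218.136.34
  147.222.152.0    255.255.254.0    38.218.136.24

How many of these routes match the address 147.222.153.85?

3

Prefixes containing 147.222.153.85:
  144.0.0.0/6 (144.0.0.0 - 147.255.255.255)
  146.0.0.0/7 (146.0.0.0 - 147.255.255.255)
  147.222.152.0/23 (147.222.152.0 - 147.222.153.255)
Total matching entries: 3.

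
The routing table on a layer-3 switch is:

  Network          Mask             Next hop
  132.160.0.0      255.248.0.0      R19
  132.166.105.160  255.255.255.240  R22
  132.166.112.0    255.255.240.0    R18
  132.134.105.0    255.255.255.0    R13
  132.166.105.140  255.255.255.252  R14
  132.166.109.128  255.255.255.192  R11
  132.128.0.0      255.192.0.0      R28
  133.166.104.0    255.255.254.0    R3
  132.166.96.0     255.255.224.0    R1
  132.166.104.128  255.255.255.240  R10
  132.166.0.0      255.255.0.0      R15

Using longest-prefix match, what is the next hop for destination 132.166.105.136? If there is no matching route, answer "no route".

R1

Routes whose prefix contains 132.166.105.136:
  132.128.0.0/10 (132.128.0.0 - 132.191.255.255) -> R28
  132.160.0.0/13 (132.160.0.0 - 132.167.255.255) -> R19
  132.166.0.0/16 (132.166.0.0 - 132.166.255.255) -> R15
  132.166.96.0/19 (132.166.96.0 - 132.166.127.255) -> R1
More-specific entries that do NOT match:
  132.166.105.140/30 (132.166.105.140 - 132.166.105.143) does not contain 132.166.105.136
  132.166.105.160/28 (132.166.105.160 - 132.166.105.175) does not contain 132.166.105.136
  132.166.104.128/28 (132.166.104.128 - 132.166.104.143) does not contain 132.166.105.136
  132.166.109.128/26 (132.166.109.128 - 132.166.109.191) does not contain 132.166.105.136
  132.134.105.0/24 (132.134.105.0 - 132.134.105.255) does not contain 132.166.105.136
  133.166.104.0/23 (133.166.104.0 - 133.166.105.255) does not contain 132.166.105.136
  132.166.112.0/20 (132.166.112.0 - 132.166.127.255) does not contain 132.166.105.136
Longest matching prefix is /19 -> next hop R1.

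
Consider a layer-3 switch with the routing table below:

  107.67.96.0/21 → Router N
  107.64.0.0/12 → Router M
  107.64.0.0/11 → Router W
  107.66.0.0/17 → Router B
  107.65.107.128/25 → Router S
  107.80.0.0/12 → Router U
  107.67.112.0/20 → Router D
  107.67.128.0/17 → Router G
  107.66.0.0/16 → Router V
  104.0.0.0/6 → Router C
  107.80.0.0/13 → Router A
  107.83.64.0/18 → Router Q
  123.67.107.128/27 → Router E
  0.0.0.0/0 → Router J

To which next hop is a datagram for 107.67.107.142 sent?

Router M

Routes whose prefix contains 107.67.107.142:
  0.0.0.0/0 (default, matches everything) -> Router J
  104.0.0.0/6 (104.0.0.0 - 107.255.255.255) -> Router C
  107.64.0.0/11 (107.64.0.0 - 107.95.255.255) -> Router W
  107.64.0.0/12 (107.64.0.0 - 107.79.255.255) -> Router M
More-specific entries that do NOT match:
  123.67.107.128/27 (123.67.107.128 - 123.67.107.159) does not contain 107.67.107.142
  107.65.107.128/25 (107.65.107.128 - 107.65.107.255) does not contain 107.67.107.142
  107.67.96.0/21 (107.67.96.0 - 107.67.103.255) does not contain 107.67.107.142
  107.67.112.0/20 (107.67.112.0 - 107.67.127.255) does not contain 107.67.107.142
  107.83.64.0/18 (107.83.64.0 - 107.83.127.255) does not contain 107.67.107.142
  107.66.0.0/17 (107.66.0.0 - 107.66.127.255) does not contain 107.67.107.142
  107.67.128.0/17 (107.67.128.0 - 107.67.255.255) does not contain 107.67.107.142
  107.66.0.0/16 (107.66.0.0 - 107.66.255.255) does not contain 107.67.107.142
  107.80.0.0/13 (107.80.0.0 - 107.87.255.255) does not contain 107.67.107.142
Longest matching prefix is /12 -> next hop Router M.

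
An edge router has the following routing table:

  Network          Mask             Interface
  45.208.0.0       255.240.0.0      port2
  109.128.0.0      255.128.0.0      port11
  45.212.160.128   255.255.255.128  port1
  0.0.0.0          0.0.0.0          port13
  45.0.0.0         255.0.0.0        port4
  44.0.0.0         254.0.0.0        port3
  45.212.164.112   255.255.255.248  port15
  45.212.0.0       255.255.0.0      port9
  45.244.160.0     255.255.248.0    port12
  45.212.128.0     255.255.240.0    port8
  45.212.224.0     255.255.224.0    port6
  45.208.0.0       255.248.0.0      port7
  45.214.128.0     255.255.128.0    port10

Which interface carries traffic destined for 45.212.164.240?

Routes whose prefix contains 45.212.164.240:
  0.0.0.0/0 (default, matches everything) -> port13
  44.0.0.0/7 (44.0.0.0 - 45.255.255.255) -> port3
  45.0.0.0/8 (45.0.0.0 - 45.255.255.255) -> port4
  45.208.0.0/12 (45.208.0.0 - 45.223.255.255) -> port2
  45.208.0.0/13 (45.208.0.0 - 45.215.255.255) -> port7
  45.212.0.0/16 (45.212.0.0 - 45.212.255.255) -> port9
More-specific entries that do NOT match:
  45.212.164.112/29 (45.212.164.112 - 45.212.164.119) does not contain 45.212.164.240
  45.212.160.128/25 (45.212.160.128 - 45.212.160.255) does not contain 45.212.164.240
  45.244.160.0/21 (45.244.160.0 - 45.244.167.255) does not contain 45.212.164.240
  45.212.128.0/20 (45.212.128.0 - 45.212.143.255) does not contain 45.212.164.240
  45.212.224.0/19 (45.212.224.0 - 45.212.255.255) does not contain 45.212.164.240
  45.214.128.0/17 (45.214.128.0 - 45.214.255.255) does not contain 45.212.164.240
Longest matching prefix is /16 -> interface port9.

port9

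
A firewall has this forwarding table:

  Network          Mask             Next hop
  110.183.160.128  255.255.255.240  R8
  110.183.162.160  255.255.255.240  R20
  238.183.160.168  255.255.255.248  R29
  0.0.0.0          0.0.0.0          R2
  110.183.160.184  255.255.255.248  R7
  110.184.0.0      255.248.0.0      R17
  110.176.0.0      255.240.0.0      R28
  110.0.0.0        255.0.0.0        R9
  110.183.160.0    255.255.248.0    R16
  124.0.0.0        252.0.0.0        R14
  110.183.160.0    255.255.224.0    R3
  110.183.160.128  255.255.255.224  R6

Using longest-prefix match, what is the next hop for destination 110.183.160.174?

Routes whose prefix contains 110.183.160.174:
  0.0.0.0/0 (default, matches everything) -> R2
  110.0.0.0/8 (110.0.0.0 - 110.255.255.255) -> R9
  110.176.0.0/12 (110.176.0.0 - 110.191.255.255) -> R28
  110.183.160.0/19 (110.183.160.0 - 110.183.191.255) -> R3
  110.183.160.0/21 (110.183.160.0 - 110.183.167.255) -> R16
More-specific entries that do NOT match:
  238.183.160.168/29 (238.183.160.168 - 238.183.160.175) does not contain 110.183.160.174
  110.183.160.184/29 (110.183.160.184 - 110.183.160.191) does not contain 110.183.160.174
  110.183.160.128/28 (110.183.160.128 - 110.183.160.143) does not contain 110.183.160.174
  110.183.162.160/28 (110.183.162.160 - 110.183.162.175) does not contain 110.183.160.174
  110.183.160.128/27 (110.183.160.128 - 110.183.160.159) does not contain 110.183.160.174
Longest matching prefix is /21 -> next hop R16.

R16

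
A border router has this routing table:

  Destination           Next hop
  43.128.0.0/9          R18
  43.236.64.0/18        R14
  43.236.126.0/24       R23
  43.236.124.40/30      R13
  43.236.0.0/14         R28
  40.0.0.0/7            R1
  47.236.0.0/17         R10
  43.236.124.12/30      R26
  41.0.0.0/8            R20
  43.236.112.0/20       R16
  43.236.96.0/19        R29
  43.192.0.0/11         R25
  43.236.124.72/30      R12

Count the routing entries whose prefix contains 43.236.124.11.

Prefixes containing 43.236.124.11:
  43.128.0.0/9 (43.128.0.0 - 43.255.255.255)
  43.236.0.0/14 (43.236.0.0 - 43.239.255.255)
  43.236.64.0/18 (43.236.64.0 - 43.236.127.255)
  43.236.96.0/19 (43.236.96.0 - 43.236.127.255)
  43.236.112.0/20 (43.236.112.0 - 43.236.127.255)
Total matching entries: 5.

5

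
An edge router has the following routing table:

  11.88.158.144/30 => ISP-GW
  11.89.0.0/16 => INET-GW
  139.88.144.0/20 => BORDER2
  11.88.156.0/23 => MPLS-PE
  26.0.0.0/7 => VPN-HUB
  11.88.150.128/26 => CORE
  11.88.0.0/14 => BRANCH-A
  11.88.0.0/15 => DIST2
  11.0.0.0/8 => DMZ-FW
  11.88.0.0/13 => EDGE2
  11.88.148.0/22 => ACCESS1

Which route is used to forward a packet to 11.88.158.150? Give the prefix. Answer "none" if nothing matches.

Entries matching 11.88.158.150:
  11.0.0.0/8 (11.0.0.0 - 11.255.255.255)
  11.88.0.0/13 (11.88.0.0 - 11.95.255.255)
  11.88.0.0/14 (11.88.0.0 - 11.91.255.255)
  11.88.0.0/15 (11.88.0.0 - 11.89.255.255)
Most specific is 11.88.0.0/15.

11.88.0.0/15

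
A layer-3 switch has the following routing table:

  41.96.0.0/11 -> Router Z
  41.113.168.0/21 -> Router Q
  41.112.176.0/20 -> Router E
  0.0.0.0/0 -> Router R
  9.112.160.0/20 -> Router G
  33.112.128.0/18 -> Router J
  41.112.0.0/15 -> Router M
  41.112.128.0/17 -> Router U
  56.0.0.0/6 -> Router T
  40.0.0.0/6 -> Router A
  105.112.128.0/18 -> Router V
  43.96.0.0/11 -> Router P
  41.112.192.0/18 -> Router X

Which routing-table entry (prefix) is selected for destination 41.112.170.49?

Entries matching 41.112.170.49:
  0.0.0.0/0 (default, matches everything)
  40.0.0.0/6 (40.0.0.0 - 43.255.255.255)
  41.96.0.0/11 (41.96.0.0 - 41.127.255.255)
  41.112.0.0/15 (41.112.0.0 - 41.113.255.255)
  41.112.128.0/17 (41.112.128.0 - 41.112.255.255)
Most specific is 41.112.128.0/17.

41.112.128.0/17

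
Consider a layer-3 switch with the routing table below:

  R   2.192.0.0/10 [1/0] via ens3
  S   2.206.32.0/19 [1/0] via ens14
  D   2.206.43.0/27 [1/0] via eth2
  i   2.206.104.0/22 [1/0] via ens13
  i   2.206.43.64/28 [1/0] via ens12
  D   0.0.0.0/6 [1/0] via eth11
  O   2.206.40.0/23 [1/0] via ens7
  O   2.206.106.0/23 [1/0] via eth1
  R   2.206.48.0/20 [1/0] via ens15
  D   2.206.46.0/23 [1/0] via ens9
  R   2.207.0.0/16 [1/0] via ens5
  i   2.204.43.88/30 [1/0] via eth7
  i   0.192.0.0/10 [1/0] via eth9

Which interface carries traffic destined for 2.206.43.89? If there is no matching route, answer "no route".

Routes whose prefix contains 2.206.43.89:
  0.0.0.0/6 (0.0.0.0 - 3.255.255.255) -> eth11
  2.192.0.0/10 (2.192.0.0 - 2.255.255.255) -> ens3
  2.206.32.0/19 (2.206.32.0 - 2.206.63.255) -> ens14
More-specific entries that do NOT match:
  2.204.43.88/30 (2.204.43.88 - 2.204.43.91) does not contain 2.206.43.89
  2.206.43.64/28 (2.206.43.64 - 2.206.43.79) does not contain 2.206.43.89
  2.206.43.0/27 (2.206.43.0 - 2.206.43.31) does not contain 2.206.43.89
  2.206.40.0/23 (2.206.40.0 - 2.206.41.255) does not contain 2.206.43.89
  2.206.106.0/23 (2.206.106.0 - 2.206.107.255) does not contain 2.206.43.89
  2.206.46.0/23 (2.206.46.0 - 2.206.47.255) does not contain 2.206.43.89
  2.206.104.0/22 (2.206.104.0 - 2.206.107.255) does not contain 2.206.43.89
  2.206.48.0/20 (2.206.48.0 - 2.206.63.255) does not contain 2.206.43.89
Longest matching prefix is /19 -> interface ens14.

ens14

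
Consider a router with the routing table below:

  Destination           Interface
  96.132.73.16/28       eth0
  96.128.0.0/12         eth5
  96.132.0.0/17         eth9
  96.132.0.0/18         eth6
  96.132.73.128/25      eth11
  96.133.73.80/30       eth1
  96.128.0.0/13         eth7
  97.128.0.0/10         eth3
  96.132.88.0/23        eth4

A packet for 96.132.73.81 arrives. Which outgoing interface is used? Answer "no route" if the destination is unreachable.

Routes whose prefix contains 96.132.73.81:
  96.128.0.0/12 (96.128.0.0 - 96.143.255.255) -> eth5
  96.128.0.0/13 (96.128.0.0 - 96.135.255.255) -> eth7
  96.132.0.0/17 (96.132.0.0 - 96.132.127.255) -> eth9
More-specific entries that do NOT match:
  96.133.73.80/30 (96.133.73.80 - 96.133.73.83) does not contain 96.132.73.81
  96.132.73.16/28 (96.132.73.16 - 96.132.73.31) does not contain 96.132.73.81
  96.132.73.128/25 (96.132.73.128 - 96.132.73.255) does not contain 96.132.73.81
  96.132.88.0/23 (96.132.88.0 - 96.132.89.255) does not contain 96.132.73.81
  96.132.0.0/18 (96.132.0.0 - 96.132.63.255) does not contain 96.132.73.81
Longest matching prefix is /17 -> interface eth9.

eth9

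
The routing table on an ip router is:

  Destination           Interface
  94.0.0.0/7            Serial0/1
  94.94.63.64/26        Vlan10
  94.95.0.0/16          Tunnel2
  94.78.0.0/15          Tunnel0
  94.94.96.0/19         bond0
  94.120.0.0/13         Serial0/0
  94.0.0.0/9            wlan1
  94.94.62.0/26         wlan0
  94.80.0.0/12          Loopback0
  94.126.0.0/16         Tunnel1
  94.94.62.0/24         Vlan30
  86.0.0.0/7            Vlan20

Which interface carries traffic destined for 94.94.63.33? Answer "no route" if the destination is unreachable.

Loopback0

Routes whose prefix contains 94.94.63.33:
  94.0.0.0/7 (94.0.0.0 - 95.255.255.255) -> Serial0/1
  94.0.0.0/9 (94.0.0.0 - 94.127.255.255) -> wlan1
  94.80.0.0/12 (94.80.0.0 - 94.95.255.255) -> Loopback0
More-specific entries that do NOT match:
  94.94.63.64/26 (94.94.63.64 - 94.94.63.127) does not contain 94.94.63.33
  94.94.62.0/26 (94.94.62.0 - 94.94.62.63) does not contain 94.94.63.33
  94.94.62.0/24 (94.94.62.0 - 94.94.62.255) does not contain 94.94.63.33
  94.94.96.0/19 (94.94.96.0 - 94.94.127.255) does not contain 94.94.63.33
  94.95.0.0/16 (94.95.0.0 - 94.95.255.255) does not contain 94.94.63.33
  94.126.0.0/16 (94.126.0.0 - 94.126.255.255) does not contain 94.94.63.33
  94.78.0.0/15 (94.78.0.0 - 94.79.255.255) does not contain 94.94.63.33
  94.120.0.0/13 (94.120.0.0 - 94.127.255.255) does not contain 94.94.63.33
Longest matching prefix is /12 -> interface Loopback0.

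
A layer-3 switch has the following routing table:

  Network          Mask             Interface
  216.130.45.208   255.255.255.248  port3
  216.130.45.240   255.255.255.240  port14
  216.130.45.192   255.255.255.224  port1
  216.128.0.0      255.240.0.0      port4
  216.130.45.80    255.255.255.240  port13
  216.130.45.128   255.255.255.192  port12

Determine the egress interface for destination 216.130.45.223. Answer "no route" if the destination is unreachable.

Routes whose prefix contains 216.130.45.223:
  216.128.0.0/12 (216.128.0.0 - 216.143.255.255) -> port4
  216.130.45.192/27 (216.130.45.192 - 216.130.45.223) -> port1
More-specific entries that do NOT match:
  216.130.45.208/29 (216.130.45.208 - 216.130.45.215) does not contain 216.130.45.223
  216.130.45.240/28 (216.130.45.240 - 216.130.45.255) does not contain 216.130.45.223
  216.130.45.80/28 (216.130.45.80 - 216.130.45.95) does not contain 216.130.45.223
Longest matching prefix is /27 -> interface port1.

port1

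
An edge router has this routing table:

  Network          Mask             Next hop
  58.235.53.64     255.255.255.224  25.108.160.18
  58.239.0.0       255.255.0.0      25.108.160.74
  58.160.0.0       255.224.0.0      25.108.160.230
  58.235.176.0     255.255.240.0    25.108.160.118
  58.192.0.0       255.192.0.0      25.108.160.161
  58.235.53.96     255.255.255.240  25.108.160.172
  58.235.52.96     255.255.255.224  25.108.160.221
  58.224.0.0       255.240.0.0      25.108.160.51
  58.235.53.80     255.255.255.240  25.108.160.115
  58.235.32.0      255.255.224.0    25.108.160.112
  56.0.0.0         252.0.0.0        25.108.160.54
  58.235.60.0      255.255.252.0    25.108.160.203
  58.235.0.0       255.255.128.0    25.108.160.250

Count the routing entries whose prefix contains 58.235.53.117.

5

Prefixes containing 58.235.53.117:
  56.0.0.0/6 (56.0.0.0 - 59.255.255.255)
  58.192.0.0/10 (58.192.0.0 - 58.255.255.255)
  58.224.0.0/12 (58.224.0.0 - 58.239.255.255)
  58.235.0.0/17 (58.235.0.0 - 58.235.127.255)
  58.235.32.0/19 (58.235.32.0 - 58.235.63.255)
Total matching entries: 5.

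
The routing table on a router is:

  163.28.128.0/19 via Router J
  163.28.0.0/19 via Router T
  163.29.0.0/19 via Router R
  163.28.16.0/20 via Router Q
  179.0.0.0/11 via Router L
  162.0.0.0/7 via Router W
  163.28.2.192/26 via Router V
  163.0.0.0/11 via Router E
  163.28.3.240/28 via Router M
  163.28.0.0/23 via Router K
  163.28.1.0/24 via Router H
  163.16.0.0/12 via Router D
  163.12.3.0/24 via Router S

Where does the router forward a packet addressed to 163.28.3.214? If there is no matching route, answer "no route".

Routes whose prefix contains 163.28.3.214:
  162.0.0.0/7 (162.0.0.0 - 163.255.255.255) -> Router W
  163.0.0.0/11 (163.0.0.0 - 163.31.255.255) -> Router E
  163.16.0.0/12 (163.16.0.0 - 163.31.255.255) -> Router D
  163.28.0.0/19 (163.28.0.0 - 163.28.31.255) -> Router T
More-specific entries that do NOT match:
  163.28.3.240/28 (163.28.3.240 - 163.28.3.255) does not contain 163.28.3.214
  163.28.2.192/26 (163.28.2.192 - 163.28.2.255) does not contain 163.28.3.214
  163.28.1.0/24 (163.28.1.0 - 163.28.1.255) does not contain 163.28.3.214
  163.12.3.0/24 (163.12.3.0 - 163.12.3.255) does not contain 163.28.3.214
  163.28.0.0/23 (163.28.0.0 - 163.28.1.255) does not contain 163.28.3.214
  163.28.16.0/20 (163.28.16.0 - 163.28.31.255) does not contain 163.28.3.214
Longest matching prefix is /19 -> next hop Router T.

Router T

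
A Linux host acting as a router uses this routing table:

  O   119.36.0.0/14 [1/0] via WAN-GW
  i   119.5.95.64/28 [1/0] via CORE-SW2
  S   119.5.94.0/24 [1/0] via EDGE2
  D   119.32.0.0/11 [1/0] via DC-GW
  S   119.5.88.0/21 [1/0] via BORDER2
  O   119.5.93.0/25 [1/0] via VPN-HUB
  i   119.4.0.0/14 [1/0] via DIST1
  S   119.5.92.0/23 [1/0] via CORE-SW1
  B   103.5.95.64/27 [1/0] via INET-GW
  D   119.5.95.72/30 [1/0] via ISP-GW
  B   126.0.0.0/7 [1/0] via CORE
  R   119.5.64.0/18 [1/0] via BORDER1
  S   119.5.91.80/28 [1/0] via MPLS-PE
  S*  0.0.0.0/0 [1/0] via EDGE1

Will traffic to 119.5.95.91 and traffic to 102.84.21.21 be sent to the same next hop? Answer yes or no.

no

119.5.95.91: longest match 119.5.88.0/21 -> BORDER2
102.84.21.21: longest match 0.0.0.0/0 -> EDGE1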